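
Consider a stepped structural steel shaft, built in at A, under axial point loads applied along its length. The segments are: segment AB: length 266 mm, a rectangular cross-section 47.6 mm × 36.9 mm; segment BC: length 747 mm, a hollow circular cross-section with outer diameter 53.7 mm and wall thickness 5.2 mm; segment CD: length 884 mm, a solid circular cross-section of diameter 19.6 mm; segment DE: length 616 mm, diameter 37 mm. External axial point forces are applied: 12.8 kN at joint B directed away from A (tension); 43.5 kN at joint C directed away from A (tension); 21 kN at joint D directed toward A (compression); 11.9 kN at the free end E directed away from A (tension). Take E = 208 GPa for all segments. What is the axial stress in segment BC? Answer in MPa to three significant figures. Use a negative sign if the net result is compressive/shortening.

Internal axial forces (sectioning from the free end, tension +): N_DE = 11.9 kN, N_CD = -9.1 kN, N_BC = 34.4 kN, N_AB = 47.2 kN.
A_BC = 792.3 mm².
σ_BC = N_BC/A_BC = 34400/792.3 = 43.42 MPa.

43.4 MPa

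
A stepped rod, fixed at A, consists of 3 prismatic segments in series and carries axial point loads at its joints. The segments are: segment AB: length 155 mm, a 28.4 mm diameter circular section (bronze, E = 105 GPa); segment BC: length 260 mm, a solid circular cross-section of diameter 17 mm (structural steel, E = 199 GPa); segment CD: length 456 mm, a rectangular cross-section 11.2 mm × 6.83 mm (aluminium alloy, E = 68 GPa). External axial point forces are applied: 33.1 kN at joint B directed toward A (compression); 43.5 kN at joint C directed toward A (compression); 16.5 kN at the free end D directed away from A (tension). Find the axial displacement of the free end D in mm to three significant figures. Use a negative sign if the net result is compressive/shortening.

1.15 mm

Internal axial forces (sectioning from the free end, tension +): N_CD = 16.5 kN, N_BC = -27 kN, N_AB = -60.1 kN.
A_AB = 633.5 mm².
A_BC = 227 mm².
A_CD = 76.5 mm².
δ_AB = -60100·155/(633.5·105000) = -0.1401 mm
δ_BC = -27000·260/(227·199000) = -0.1554 mm
δ_CD = 16500·456/(76.5·68000) = 1.446 mm
δ = Σδ_i = 1.151 mm.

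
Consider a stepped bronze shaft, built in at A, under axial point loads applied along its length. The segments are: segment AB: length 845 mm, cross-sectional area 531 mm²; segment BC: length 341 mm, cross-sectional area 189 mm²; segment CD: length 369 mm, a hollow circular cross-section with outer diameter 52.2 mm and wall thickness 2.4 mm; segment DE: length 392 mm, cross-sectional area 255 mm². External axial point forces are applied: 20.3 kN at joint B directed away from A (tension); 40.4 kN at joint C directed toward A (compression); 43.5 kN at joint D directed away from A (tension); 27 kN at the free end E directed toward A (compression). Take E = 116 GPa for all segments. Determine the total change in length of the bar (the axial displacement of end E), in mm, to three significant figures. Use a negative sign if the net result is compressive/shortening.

-0.639 mm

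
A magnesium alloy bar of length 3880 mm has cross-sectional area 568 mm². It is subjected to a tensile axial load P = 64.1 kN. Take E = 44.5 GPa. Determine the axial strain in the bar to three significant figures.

σ = N/A = 112.9 MPa; ε = σ/E = 112.9/44500 = 2.536e-03.

0.00254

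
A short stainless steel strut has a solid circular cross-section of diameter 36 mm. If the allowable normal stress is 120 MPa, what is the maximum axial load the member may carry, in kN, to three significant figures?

122 kN

A = 1018 mm².
P_max = σ_allow · A = 120 · 1018 = 122100 N = 122.1 kN.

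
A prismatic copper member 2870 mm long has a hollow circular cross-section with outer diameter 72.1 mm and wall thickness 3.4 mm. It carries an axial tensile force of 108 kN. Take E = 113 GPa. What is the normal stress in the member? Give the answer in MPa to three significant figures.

147 MPa

A = 733.8 mm².
σ = N/A = 108000/733.8 = 147.2 MPa.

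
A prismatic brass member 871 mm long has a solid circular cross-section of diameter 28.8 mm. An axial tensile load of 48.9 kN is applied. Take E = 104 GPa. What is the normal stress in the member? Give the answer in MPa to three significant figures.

75.1 MPa

A = 651.4 mm².
σ = N/A = 48900/651.4 = 75.06 MPa.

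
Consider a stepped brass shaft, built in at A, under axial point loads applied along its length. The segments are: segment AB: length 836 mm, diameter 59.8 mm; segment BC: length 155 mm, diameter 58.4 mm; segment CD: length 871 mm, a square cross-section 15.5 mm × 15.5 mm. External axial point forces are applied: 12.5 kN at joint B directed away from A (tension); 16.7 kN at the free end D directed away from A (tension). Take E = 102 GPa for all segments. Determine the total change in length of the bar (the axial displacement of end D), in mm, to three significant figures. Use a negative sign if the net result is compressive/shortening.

0.688 mm

Internal axial forces (sectioning from the free end, tension +): N_CD = 16.7 kN, N_BC = 16.7 kN, N_AB = 29.2 kN.
A_AB = 2809 mm².
A_BC = 2679 mm².
A_CD = 240.2 mm².
δ_AB = 29200·836/(2809·102000) = 0.08521 mm
δ_BC = 16700·155/(2679·102000) = 0.009474 mm
δ_CD = 16700·871/(240.2·102000) = 0.5936 mm
δ = Σδ_i = 0.6883 mm.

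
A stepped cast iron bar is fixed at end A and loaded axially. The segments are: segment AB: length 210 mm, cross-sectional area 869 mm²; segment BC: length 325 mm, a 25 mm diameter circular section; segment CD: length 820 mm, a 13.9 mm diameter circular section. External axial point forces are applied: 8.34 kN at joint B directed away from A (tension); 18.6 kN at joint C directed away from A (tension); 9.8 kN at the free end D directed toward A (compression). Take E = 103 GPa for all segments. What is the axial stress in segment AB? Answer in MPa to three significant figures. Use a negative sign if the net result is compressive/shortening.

Internal axial forces (sectioning from the free end, tension +): N_CD = -9.8 kN, N_BC = 8.8 kN, N_AB = 17.14 kN.
σ_AB = N_AB/A_AB = 17140/869 = 19.72 MPa.

19.7 MPa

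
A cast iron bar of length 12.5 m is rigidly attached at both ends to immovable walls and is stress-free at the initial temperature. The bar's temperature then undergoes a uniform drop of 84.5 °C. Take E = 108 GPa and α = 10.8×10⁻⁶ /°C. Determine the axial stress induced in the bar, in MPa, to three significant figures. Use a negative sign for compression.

98.6 MPa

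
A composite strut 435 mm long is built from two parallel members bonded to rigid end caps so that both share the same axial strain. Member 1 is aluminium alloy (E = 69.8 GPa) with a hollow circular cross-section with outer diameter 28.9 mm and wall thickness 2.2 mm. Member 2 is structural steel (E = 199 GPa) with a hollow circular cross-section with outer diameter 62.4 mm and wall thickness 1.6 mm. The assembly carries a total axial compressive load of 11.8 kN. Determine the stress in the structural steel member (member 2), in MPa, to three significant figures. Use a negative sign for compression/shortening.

A_1 = 184.5 mm².
A_2 = 305.6 mm².
Equal strain + equilibrium ⇒ each member carries load in proportion to AE: A₁E₁ = 12880000 N, A₂E₂ = 60820000 N, ΣAE = 73700000 N.
σ₂ = P·E₂/ΣAE = -11800·199000/73700000 = -31.86 MPa.

-31.9 MPa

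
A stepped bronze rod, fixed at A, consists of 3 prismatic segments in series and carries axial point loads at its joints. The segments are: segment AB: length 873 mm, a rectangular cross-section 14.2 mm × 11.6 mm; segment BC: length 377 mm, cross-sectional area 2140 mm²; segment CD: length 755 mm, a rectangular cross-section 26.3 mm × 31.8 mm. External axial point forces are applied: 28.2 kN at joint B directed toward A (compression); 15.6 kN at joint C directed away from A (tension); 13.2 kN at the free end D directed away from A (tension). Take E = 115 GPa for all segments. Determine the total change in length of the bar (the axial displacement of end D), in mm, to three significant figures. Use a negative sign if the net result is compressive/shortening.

Internal axial forces (sectioning from the free end, tension +): N_CD = 13.2 kN, N_BC = 28.8 kN, N_AB = 0.6 kN.
A_AB = 164.7 mm².
A_CD = 836.3 mm².
δ_AB = 600·873/(164.7·115000) = 0.02765 mm
δ_BC = 28800·377/(2140·115000) = 0.04412 mm
δ_CD = 13200·755/(836.3·115000) = 0.1036 mm
δ = Σδ_i = 0.1754 mm.

0.175 mm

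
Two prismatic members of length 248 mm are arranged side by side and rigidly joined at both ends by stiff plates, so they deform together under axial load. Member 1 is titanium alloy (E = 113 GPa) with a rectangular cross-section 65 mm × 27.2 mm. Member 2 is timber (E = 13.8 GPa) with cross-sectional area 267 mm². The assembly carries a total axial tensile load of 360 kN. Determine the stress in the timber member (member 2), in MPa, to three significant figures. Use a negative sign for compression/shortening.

A_1 = 1768 mm².
Equal strain + equilibrium ⇒ each member carries load in proportion to AE: A₁E₁ = 199800000 N, A₂E₂ = 3685000 N, ΣAE = 203500000 N.
σ₂ = P·E₂/ΣAE = 360000·13800/203500000 = 24.42 MPa.

24.4 MPa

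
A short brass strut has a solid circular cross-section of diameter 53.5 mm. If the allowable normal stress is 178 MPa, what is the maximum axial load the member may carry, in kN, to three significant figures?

A = 2248 mm².
P_max = σ_allow · A = 178 · 2248 = 400100 N = 400.1 kN.

400 kN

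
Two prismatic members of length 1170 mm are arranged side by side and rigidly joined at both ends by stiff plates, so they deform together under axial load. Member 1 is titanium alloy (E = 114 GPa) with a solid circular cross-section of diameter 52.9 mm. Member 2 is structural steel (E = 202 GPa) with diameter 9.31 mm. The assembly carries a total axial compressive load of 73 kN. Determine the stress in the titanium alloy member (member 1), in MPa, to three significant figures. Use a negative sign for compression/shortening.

A_1 = 2198 mm².
A_2 = 68.08 mm².
Equal strain + equilibrium ⇒ each member carries load in proportion to AE: A₁E₁ = 250600000 N, A₂E₂ = 13750000 N, ΣAE = 264300000 N.
σ₁ = P·E₁/ΣAE = -73000·114000/264300000 = -31.49 MPa.

-31.5 MPa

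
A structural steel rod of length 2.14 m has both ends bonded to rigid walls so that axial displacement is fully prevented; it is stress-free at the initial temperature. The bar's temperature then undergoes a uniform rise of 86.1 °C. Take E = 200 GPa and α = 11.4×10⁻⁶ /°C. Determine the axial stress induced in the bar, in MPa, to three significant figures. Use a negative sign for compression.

Free thermal expansion αLΔT = 11.4e-6 · 2140 · 86.1 = 2.1 mm.
The walls impose strain ε = −(2.1)/2140 = -9.8154e-04; σ = Eε = 200000 · -9.8154e-04 = -196.3 MPa.

-196 MPa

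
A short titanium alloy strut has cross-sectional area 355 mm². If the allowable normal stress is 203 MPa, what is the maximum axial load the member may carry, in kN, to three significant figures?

P_max = σ_allow · A = 203 · 355 = 72060 N = 72.06 kN.

72.1 kN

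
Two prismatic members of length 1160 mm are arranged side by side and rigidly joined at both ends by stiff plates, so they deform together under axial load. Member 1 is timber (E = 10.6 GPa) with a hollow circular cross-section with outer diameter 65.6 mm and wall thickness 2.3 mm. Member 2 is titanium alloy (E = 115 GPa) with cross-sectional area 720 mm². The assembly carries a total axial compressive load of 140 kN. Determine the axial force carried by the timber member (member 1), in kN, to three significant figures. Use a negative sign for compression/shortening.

-7.74 kN

A_1 = 457.4 mm².
Equal strain + equilibrium ⇒ each member carries load in proportion to AE: A₁E₁ = 4848000 N, A₂E₂ = 82800000 N, ΣAE = 87650000 N.
F₁ = P·A₁E₁/ΣAE = -140000·4848000/87650000 = -7744 N.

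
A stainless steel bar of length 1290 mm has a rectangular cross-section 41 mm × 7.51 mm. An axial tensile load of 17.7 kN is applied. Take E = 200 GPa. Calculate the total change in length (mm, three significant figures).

0.371 mm

A = 307.9 mm².
δ_mech = NL/(AE) = 17700·1290/(307.9·200000) = 0.3708 mm.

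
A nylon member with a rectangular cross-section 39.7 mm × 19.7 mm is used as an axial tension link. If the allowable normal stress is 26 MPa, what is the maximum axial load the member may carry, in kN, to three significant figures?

20.3 kN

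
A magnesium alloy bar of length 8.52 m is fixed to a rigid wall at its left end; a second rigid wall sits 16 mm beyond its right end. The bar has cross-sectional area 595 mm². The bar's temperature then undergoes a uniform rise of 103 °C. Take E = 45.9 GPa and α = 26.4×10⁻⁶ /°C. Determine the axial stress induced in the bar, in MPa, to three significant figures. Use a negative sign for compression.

Free thermal expansion αLΔT = 26.4e-6 · 8520 · 103 = 23.17 mm.
The walls engage after the gap closes; constrained expansion = 23.17 − 16 = 7.168 mm.
The walls impose strain ε = −(7.168)/8520 = -8.4127e-04; σ = Eε = 45900 · -8.4127e-04 = -38.61 MPa.

-38.6 MPa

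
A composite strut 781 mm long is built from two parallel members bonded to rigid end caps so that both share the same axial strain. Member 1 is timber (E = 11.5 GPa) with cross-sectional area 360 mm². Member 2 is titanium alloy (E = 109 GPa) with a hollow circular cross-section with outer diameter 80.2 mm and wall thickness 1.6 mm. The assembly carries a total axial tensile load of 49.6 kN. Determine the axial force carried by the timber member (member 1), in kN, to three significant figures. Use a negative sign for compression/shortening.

A_2 = 395.1 mm².
Equal strain + equilibrium ⇒ each member carries load in proportion to AE: A₁E₁ = 4140000 N, A₂E₂ = 43060000 N, ΣAE = 47200000 N.
F₁ = P·A₁E₁/ΣAE = 49600·4140000/47200000 = 4350 N.

4.35 kN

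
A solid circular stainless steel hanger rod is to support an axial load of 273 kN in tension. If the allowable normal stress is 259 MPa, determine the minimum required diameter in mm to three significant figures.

Required area A ≥ P/σ_allow = 273000/259 = 1054 mm².
For a solid circular section, d ≥ √(4A/π) = 36.63 mm.

36.6 mm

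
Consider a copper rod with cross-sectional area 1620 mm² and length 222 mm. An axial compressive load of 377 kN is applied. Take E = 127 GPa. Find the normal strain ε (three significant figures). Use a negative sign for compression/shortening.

-0.00183

σ = N/A = -232.7 MPa; ε = σ/E = -232.7/127000 = -1.832e-03.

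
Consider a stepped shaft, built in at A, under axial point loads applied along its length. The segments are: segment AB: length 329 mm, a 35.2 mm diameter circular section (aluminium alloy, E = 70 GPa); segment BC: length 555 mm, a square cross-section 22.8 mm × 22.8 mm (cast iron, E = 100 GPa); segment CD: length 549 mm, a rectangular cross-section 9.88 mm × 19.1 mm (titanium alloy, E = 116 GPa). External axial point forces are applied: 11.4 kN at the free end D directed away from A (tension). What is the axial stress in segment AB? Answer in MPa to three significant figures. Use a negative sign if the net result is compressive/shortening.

11.7 MPa

Internal axial forces (sectioning from the free end, tension +): N_CD = 11.4 kN, N_BC = 11.4 kN, N_AB = 11.4 kN.
A_AB = 973.1 mm².
σ_AB = N_AB/A_AB = 11400/973.1 = 11.71 MPa.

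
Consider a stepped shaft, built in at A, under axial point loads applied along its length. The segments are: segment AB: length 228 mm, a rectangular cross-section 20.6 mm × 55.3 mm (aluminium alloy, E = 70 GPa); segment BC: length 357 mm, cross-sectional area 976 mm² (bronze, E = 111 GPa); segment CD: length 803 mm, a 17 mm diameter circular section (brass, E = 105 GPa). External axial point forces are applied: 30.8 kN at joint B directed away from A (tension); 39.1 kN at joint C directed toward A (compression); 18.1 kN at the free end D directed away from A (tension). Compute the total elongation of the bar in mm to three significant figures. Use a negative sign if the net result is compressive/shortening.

Internal axial forces (sectioning from the free end, tension +): N_CD = 18.1 kN, N_BC = -21 kN, N_AB = 9.8 kN.
A_AB = 1139 mm².
A_CD = 227 mm².
δ_AB = 9800·228/(1139·70000) = 0.02802 mm
δ_BC = -21000·357/(976·111000) = -0.0692 mm
δ_CD = 18100·803/(227·105000) = 0.6098 mm
δ = Σδ_i = 0.5687 mm.

0.569 mm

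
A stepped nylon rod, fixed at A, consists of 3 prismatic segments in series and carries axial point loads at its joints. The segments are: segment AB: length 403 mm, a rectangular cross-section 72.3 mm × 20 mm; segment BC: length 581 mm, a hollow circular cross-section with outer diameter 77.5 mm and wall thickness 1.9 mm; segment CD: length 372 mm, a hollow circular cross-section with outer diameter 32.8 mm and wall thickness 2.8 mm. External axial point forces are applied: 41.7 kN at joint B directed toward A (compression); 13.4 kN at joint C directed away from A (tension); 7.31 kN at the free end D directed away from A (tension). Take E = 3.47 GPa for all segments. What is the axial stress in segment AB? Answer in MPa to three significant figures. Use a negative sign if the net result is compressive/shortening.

Internal axial forces (sectioning from the free end, tension +): N_CD = 7.31 kN, N_BC = 20.71 kN, N_AB = -20.99 kN.
A_AB = 1446 mm².
σ_AB = N_AB/A_AB = -20990/1446 = -14.52 MPa.

-14.5 MPa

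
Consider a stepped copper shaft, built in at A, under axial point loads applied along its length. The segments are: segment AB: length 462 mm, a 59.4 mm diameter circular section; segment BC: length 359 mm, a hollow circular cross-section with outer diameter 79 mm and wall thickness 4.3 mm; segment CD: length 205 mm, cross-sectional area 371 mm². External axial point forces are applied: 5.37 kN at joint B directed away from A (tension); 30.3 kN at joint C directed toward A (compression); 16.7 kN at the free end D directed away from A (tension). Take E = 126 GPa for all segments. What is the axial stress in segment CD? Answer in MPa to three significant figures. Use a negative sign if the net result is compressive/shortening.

Internal axial forces (sectioning from the free end, tension +): N_CD = 16.7 kN, N_BC = -13.6 kN, N_AB = -8.23 kN.
σ_CD = N_CD/A_CD = 16700/371 = 45.01 MPa.

45.0 MPa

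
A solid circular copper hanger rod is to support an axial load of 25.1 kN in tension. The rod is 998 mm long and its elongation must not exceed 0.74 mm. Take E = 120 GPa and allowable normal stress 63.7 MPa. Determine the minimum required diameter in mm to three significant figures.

22.4 mm

Required area A ≥ P/σ_allow = 25100/63.7 = 394 mm².
For a solid circular section, d ≥ √(4A/π) = 22.4 mm.
Elongation limit: A ≥ PL/(Eδ_allow) = 25100·998/(120000·0.74) = 282.1 mm² ⇒ d ≥ 18.95 mm.
The stress limit governs.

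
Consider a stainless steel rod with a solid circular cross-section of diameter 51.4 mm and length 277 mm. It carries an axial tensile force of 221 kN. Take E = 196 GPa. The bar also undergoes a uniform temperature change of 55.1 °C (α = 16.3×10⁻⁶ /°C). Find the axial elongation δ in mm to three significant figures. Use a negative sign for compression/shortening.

A = 2075 mm².
δ_mech = NL/(AE) = 221000·277/(2075·196000) = 0.1505 mm.
δ_thermal = αLΔT = 16.3e-6·277·55.1 = 0.2488 mm.
δ = δ_mech + δ_thermal = 0.3993 mm.

0.399 mm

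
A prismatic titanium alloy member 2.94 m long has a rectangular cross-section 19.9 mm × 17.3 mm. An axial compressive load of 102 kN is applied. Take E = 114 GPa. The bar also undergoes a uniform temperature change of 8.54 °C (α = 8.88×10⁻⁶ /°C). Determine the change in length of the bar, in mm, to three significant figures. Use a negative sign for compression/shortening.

-7.42 mm

A = 344.3 mm².
δ_mech = NL/(AE) = -102000·2940/(344.3·114000) = -7.641 mm.
δ_thermal = αLΔT = 8.88e-6·2940·8.54 = 0.223 mm.
δ = δ_mech + δ_thermal = -7.418 mm.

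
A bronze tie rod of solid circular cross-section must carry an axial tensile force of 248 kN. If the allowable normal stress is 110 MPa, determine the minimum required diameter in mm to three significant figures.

Required area A ≥ P/σ_allow = 248000/110 = 2255 mm².
For a solid circular section, d ≥ √(4A/π) = 53.58 mm.

53.6 mm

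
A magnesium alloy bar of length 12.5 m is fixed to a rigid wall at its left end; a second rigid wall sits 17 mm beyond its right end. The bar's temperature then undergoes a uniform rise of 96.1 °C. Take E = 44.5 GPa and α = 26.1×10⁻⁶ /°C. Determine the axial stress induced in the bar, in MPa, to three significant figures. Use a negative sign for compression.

-51.1 MPa

Free thermal expansion αLΔT = 26.1e-6 · 12500 · 96.1 = 31.35 mm.
The walls engage after the gap closes; constrained expansion = 31.35 − 17 = 14.35 mm.
The walls impose strain ε = −(14.35)/12500 = -1.1482e-03; σ = Eε = 44500 · -1.1482e-03 = -51.1 MPa.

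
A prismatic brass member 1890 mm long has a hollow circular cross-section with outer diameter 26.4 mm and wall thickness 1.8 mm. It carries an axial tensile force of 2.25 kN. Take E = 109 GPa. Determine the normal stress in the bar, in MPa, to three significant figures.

A = 139.1 mm².
σ = N/A = 2250/139.1 = 16.17 MPa.

16.2 MPa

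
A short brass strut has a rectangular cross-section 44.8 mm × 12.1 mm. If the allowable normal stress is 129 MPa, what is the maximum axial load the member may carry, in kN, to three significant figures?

69.9 kN

A = 542.1 mm².
P_max = σ_allow · A = 129 · 542.1 = 69930 N = 69.93 kN.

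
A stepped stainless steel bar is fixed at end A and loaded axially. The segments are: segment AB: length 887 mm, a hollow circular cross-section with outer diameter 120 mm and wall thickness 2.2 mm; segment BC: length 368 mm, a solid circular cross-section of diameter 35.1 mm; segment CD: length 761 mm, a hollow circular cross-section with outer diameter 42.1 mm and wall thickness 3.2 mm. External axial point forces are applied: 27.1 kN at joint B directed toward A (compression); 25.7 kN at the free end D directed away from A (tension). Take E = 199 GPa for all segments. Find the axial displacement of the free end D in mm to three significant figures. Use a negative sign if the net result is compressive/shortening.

Internal axial forces (sectioning from the free end, tension +): N_CD = 25.7 kN, N_BC = 25.7 kN, N_AB = -1.4 kN.
A_AB = 814.2 mm².
A_BC = 967.6 mm².
A_CD = 391.1 mm².
δ_AB = -1400·887/(814.2·199000) = -0.007664 mm
δ_BC = 25700·368/(967.6·199000) = 0.04912 mm
δ_CD = 25700·761/(391.1·199000) = 0.2513 mm
δ = Σδ_i = 0.2928 mm.

0.293 mm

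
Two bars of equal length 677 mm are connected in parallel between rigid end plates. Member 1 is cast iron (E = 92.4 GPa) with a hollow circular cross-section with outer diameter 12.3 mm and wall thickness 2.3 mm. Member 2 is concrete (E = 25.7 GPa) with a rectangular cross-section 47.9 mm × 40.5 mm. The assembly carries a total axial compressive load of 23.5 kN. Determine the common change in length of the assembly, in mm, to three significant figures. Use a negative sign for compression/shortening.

A_1 = 72.26 mm².
A_2 = 1940 mm².
Equal strain + equilibrium ⇒ each member carries load in proportion to AE: A₁E₁ = 6677000 N, A₂E₂ = 49860000 N, ΣAE = 56530000 N.
δ = PL/ΣAE = -23500·677/56530000 = -0.2814 mm.

-0.281 mm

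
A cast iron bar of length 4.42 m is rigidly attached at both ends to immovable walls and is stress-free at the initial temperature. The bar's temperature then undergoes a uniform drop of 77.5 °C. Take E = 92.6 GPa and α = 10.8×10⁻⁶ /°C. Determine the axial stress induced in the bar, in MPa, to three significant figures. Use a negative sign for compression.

77.5 MPa

Free thermal expansion αLΔT = 10.8e-6 · 4420 · -77.5 = -3.7 mm.
The walls impose strain ε = −(-3.7)/4420 = 8.3700e-04; σ = Eε = 92600 · 8.3700e-04 = 77.51 MPa.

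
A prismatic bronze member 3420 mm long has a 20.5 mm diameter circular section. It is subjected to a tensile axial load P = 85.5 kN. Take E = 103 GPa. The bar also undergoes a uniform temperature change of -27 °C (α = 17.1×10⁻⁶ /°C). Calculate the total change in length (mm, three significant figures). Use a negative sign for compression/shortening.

A = 330.1 mm².
δ_mech = NL/(AE) = 85500·3420/(330.1·103000) = 8.601 mm.
δ_thermal = αLΔT = 17.1e-6·3420·-27 = -1.579 mm.
δ = δ_mech + δ_thermal = 7.022 mm.

7.02 mm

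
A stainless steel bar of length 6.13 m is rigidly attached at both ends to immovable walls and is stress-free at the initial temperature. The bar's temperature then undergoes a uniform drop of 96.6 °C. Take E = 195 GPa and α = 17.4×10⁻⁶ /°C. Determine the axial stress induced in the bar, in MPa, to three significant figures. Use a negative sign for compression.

328 MPa

Free thermal expansion αLΔT = 17.4e-6 · 6130 · -96.6 = -10.3 mm.
The walls impose strain ε = −(-10.3)/6130 = 1.6808e-03; σ = Eε = 195000 · 1.6808e-03 = 327.8 MPa.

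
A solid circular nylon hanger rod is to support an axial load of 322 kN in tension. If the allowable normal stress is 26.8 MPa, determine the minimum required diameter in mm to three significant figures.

124 mm

Required area A ≥ P/σ_allow = 322000/26.8 = 12010 mm².
For a solid circular section, d ≥ √(4A/π) = 123.7 mm.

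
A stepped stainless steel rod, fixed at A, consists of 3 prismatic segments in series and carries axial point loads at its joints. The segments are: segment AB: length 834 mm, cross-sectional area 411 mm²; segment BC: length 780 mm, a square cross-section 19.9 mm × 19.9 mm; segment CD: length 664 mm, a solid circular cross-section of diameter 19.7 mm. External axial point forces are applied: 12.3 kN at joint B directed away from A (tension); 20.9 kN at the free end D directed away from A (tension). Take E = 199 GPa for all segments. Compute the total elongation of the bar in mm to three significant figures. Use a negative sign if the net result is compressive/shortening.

0.774 mm

Internal axial forces (sectioning from the free end, tension +): N_CD = 20.9 kN, N_BC = 20.9 kN, N_AB = 33.2 kN.
A_BC = 396 mm².
A_CD = 304.8 mm².
δ_AB = 33200·834/(411·199000) = 0.3385 mm
δ_BC = 20900·780/(396·199000) = 0.2069 mm
δ_CD = 20900·664/(304.8·199000) = 0.2288 mm
δ = Σδ_i = 0.7742 mm.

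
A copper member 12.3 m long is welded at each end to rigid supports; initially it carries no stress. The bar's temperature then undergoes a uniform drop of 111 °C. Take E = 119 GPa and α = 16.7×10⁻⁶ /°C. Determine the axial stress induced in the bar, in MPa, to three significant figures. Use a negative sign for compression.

Free thermal expansion αLΔT = 16.7e-6 · 12300 · -111 = -22.8 mm.
The walls impose strain ε = −(-22.8)/12300 = 1.8537e-03; σ = Eε = 119000 · 1.8537e-03 = 220.6 MPa.

221 MPa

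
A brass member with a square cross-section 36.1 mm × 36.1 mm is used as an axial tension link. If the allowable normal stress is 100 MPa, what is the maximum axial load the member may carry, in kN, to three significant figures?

130 kN

A = 1303 mm².
P_max = σ_allow · A = 100 · 1303 = 130300 N = 130.3 kN.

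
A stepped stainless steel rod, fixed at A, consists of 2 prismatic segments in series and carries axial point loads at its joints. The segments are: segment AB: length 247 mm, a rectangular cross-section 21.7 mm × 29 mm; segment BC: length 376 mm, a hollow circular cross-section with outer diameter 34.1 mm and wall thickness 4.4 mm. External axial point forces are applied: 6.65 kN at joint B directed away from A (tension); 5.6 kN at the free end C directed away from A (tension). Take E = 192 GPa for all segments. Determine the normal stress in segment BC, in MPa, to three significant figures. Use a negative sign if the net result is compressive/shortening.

13.6 MPa

Internal axial forces (sectioning from the free end, tension +): N_BC = 5.6 kN, N_AB = 12.25 kN.
A_BC = 410.5 mm².
σ_BC = N_BC/A_BC = 5600/410.5 = 13.64 MPa.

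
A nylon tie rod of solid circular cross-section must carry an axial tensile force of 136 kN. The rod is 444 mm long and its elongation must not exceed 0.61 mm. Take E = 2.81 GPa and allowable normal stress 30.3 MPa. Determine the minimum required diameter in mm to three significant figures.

212 mm

Required area A ≥ P/σ_allow = 136000/30.3 = 4488 mm².
For a solid circular section, d ≥ √(4A/π) = 75.6 mm.
Elongation limit: A ≥ PL/(Eδ_allow) = 136000·444/(2810·0.61) = 35230 mm² ⇒ d ≥ 211.8 mm.
The elongation limit governs.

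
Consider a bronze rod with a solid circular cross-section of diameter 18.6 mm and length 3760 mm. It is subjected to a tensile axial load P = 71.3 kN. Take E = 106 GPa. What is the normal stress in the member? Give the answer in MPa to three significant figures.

262 MPa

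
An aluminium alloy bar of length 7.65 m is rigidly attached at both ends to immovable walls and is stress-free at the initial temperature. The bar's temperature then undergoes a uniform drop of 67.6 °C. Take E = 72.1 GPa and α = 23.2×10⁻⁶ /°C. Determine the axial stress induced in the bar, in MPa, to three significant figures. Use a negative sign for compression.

Free thermal expansion αLΔT = 23.2e-6 · 7650 · -67.6 = -12 mm.
The walls impose strain ε = −(-12)/7650 = 1.5683e-03; σ = Eε = 72100 · 1.5683e-03 = 113.1 MPa.

113 MPa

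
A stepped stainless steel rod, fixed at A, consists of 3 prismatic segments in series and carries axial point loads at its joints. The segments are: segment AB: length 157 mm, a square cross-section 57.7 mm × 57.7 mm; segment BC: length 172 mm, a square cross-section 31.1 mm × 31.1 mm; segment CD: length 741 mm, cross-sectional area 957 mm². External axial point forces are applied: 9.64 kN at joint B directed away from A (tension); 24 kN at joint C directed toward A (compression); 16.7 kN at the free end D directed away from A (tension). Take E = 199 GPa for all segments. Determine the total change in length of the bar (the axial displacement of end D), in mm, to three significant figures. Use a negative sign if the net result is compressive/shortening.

Internal axial forces (sectioning from the free end, tension +): N_CD = 16.7 kN, N_BC = -7.3 kN, N_AB = 2.34 kN.
A_AB = 3329 mm².
A_BC = 967.2 mm².
δ_AB = 2340·157/(3329·199000) = 0.0005545 mm
δ_BC = -7300·172/(967.2·199000) = -0.006523 mm
δ_CD = 16700·741/(957·199000) = 0.06498 mm
δ = Σδ_i = 0.05901 mm.

0.0590 mm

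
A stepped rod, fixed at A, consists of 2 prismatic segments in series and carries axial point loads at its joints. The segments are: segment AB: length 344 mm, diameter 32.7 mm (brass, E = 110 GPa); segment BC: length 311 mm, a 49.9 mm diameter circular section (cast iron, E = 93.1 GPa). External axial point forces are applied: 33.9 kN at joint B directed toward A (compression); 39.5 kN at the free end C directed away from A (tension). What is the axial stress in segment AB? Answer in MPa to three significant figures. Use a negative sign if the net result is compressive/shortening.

Internal axial forces (sectioning from the free end, tension +): N_BC = 39.5 kN, N_AB = 5.6 kN.
A_AB = 839.8 mm².
σ_AB = N_AB/A_AB = 5600/839.8 = 6.668 MPa.

6.67 MPa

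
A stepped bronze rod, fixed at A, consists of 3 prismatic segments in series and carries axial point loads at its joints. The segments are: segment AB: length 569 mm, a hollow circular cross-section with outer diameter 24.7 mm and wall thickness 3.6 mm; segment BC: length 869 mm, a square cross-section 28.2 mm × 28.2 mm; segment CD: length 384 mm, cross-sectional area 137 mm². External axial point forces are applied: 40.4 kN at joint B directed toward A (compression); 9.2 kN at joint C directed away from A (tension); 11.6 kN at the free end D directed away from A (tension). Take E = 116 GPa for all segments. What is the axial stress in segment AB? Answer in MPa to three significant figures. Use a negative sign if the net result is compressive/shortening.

Internal axial forces (sectioning from the free end, tension +): N_CD = 11.6 kN, N_BC = 20.8 kN, N_AB = -19.6 kN.
A_AB = 238.6 mm².
σ_AB = N_AB/A_AB = -19600/238.6 = -82.13 MPa.

-82.1 MPa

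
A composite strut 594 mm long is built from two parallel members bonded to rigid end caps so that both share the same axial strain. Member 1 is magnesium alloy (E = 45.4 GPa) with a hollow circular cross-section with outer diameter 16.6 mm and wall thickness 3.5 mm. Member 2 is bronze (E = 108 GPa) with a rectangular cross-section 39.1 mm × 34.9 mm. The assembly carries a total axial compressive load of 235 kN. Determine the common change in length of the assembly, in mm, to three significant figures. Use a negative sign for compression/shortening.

-0.907 mm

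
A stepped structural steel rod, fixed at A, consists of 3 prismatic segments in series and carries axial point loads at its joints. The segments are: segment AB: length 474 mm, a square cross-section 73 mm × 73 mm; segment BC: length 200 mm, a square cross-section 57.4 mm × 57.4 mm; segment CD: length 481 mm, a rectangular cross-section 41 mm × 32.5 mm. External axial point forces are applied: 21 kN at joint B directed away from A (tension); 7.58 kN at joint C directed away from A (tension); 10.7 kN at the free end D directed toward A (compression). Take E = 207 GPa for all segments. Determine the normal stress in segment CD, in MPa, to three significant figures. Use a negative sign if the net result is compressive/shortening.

-8.03 MPa

Internal axial forces (sectioning from the free end, tension +): N_CD = -10.7 kN, N_BC = -3.12 kN, N_AB = 17.88 kN.
A_CD = 1332 mm².
σ_CD = N_CD/A_CD = -10700/1332 = -8.03 MPa.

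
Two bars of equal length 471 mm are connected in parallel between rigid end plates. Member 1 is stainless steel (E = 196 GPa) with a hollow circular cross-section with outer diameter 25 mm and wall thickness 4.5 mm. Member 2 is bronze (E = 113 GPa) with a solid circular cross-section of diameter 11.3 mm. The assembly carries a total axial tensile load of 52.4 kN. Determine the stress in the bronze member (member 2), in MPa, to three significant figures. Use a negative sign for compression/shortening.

A_1 = 289.8 mm².
A_2 = 100.3 mm².
Equal strain + equilibrium ⇒ each member carries load in proportion to AE: A₁E₁ = 56800000 N, A₂E₂ = 11330000 N, ΣAE = 68140000 N.
σ₂ = P·E₂/ΣAE = 52400·113000/68140000 = 86.9 MPa.

86.9 MPa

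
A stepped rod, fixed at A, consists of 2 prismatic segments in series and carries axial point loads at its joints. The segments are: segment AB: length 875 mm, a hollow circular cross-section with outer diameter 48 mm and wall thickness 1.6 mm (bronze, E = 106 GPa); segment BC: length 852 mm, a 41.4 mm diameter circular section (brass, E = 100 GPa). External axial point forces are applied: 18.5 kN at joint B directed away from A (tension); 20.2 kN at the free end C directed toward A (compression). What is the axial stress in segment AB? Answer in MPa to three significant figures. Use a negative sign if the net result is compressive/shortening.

Internal axial forces (sectioning from the free end, tension +): N_BC = -20.2 kN, N_AB = -1.7 kN.
A_AB = 233.2 mm².
σ_AB = N_AB/A_AB = -1700/233.2 = -7.289 MPa.

-7.29 MPa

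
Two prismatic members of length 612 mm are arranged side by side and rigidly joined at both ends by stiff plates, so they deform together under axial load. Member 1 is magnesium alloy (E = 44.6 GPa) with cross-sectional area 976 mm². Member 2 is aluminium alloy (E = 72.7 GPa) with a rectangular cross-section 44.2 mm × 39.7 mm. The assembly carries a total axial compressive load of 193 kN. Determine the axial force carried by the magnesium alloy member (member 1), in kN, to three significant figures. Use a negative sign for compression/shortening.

A_2 = 1755 mm².
Equal strain + equilibrium ⇒ each member carries load in proportion to AE: A₁E₁ = 43530000 N, A₂E₂ = 127600000 N, ΣAE = 171100000 N.
F₁ = P·A₁E₁/ΣAE = -193000·43530000/171100000 = -49100 N.

-49.1 kN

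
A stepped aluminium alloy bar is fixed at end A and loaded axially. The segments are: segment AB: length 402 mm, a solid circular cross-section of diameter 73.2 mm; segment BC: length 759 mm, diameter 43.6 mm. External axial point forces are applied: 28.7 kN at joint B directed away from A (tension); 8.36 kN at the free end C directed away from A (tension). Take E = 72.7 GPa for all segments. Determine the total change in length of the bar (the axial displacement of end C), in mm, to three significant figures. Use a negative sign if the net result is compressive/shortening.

Internal axial forces (sectioning from the free end, tension +): N_BC = 8.36 kN, N_AB = 37.06 kN.
A_AB = 4208 mm².
A_BC = 1493 mm².
δ_AB = 37060·402/(4208·72700) = 0.0487 mm
δ_BC = 8360·759/(1493·72700) = 0.05846 mm
δ = Σδ_i = 0.1072 mm.

0.107 mm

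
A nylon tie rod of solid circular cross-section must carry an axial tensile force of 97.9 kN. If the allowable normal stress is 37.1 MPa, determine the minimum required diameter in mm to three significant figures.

Required area A ≥ P/σ_allow = 97900/37.1 = 2639 mm².
For a solid circular section, d ≥ √(4A/π) = 57.96 mm.

58.0 mm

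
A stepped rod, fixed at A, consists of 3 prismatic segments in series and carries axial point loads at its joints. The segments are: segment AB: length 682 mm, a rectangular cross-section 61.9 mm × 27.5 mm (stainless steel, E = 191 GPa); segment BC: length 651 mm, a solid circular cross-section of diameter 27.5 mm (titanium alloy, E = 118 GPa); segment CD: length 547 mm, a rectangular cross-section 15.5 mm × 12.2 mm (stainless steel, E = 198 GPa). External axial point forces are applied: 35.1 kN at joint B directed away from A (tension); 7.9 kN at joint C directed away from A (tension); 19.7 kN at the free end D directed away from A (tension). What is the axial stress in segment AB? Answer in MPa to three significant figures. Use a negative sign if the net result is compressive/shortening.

36.8 MPa

Internal axial forces (sectioning from the free end, tension +): N_CD = 19.7 kN, N_BC = 27.6 kN, N_AB = 62.7 kN.
A_AB = 1702 mm².
σ_AB = N_AB/A_AB = 62700/1702 = 36.83 MPa.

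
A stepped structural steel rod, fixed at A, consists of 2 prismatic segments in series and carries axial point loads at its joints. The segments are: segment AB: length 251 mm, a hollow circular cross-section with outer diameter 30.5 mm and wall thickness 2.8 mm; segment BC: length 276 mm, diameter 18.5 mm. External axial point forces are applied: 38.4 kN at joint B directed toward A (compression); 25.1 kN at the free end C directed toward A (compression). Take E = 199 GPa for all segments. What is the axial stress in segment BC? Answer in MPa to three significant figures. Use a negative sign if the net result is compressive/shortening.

-93.4 MPa

Internal axial forces (sectioning from the free end, tension +): N_BC = -25.1 kN, N_AB = -63.5 kN.
A_BC = 268.8 mm².
σ_BC = N_BC/A_BC = -25100/268.8 = -93.38 MPa.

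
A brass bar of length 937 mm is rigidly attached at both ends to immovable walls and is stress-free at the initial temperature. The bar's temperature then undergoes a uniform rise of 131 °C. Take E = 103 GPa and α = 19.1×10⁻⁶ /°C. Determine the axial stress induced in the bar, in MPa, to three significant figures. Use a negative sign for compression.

-258 MPa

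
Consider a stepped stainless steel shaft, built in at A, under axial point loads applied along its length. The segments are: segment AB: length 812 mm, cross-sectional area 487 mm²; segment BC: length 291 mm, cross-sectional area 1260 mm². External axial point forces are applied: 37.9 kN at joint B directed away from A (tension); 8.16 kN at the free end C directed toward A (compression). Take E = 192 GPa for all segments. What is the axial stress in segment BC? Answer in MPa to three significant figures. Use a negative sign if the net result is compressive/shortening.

-6.48 MPa

Internal axial forces (sectioning from the free end, tension +): N_BC = -8.16 kN, N_AB = 29.74 kN.
σ_BC = N_BC/A_BC = -8160/1260 = -6.476 MPa.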